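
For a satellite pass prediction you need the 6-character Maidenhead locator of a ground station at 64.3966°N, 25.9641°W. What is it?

HP74aj

Shift to the Maidenhead origin (180°W, 90°S): lon 154.0359, lat 154.3966.
Field: lon ⌊154.0359/20⌋ = 7 → H; lat ⌊154.3966/10⌋ = 15 → P.
Square: lon ⌊14.0359/2⌋ = 7; lat ⌊4.3966/1⌋ = 4.
Subsquare: lon ⌊0.0359/0.0833333⌋ = 0 → a; lat ⌊0.3966/0.0416667⌋ = 9 → j.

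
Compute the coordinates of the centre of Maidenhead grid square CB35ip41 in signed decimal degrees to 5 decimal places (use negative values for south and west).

Field C=2, B=1: +2·20° lon, +1·10° lat → SW at lon -140°, lat -80°.
Square 3, 5: +3·2° lon, +5·1° lat → SW at lon -134°, lat -75°.
Subsquare i=8, p=15: +8·0.0833333° lon, +15·0.0416667° lat → SW at lon -133.333°, lat -74.375°.
Extended square 4, 1: +4·0.00833333° lon, +1·0.00416667° lat → SW at lon -133.3°, lat -74.3708°.
Cell spans 0.00833333° lon × 0.00416667° lat. Centre is SW corner plus half of each.
latitude -74.36875, longitude -133.29583.

-74.36875, -133.29583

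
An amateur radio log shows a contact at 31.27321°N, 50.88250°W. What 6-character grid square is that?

Add 180° to longitude and 90° to latitude: 129.1175, 121.2732.
Field: lon ⌊129.1175/20⌋ = 6 → G; lat ⌊121.2732/10⌋ = 12 → M.
Square: lon ⌊9.1175/2⌋ = 4; lat ⌊1.2732/1⌋ = 1.
Subsquare: lon ⌊1.1175/0.0833333⌋ = 13 → n; lat ⌊0.2732/0.0416667⌋ = 6 → g.

GM41ng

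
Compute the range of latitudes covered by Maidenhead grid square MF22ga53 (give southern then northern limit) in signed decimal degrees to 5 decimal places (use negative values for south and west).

-37.98750, -37.98333

Field M=12, F=5: +12·20° lon, +5·10° lat → SW at lon 60°, lat -40°.
Square 2, 2: +2·2° lon, +2·1° lat → SW at lon 64°, lat -38°.
Subsquare g=6, a=0: +6·0.0833333° lon, +0·0.0416667° lat → SW at lon 64.5°, lat -38°.
Extended square 5, 3: +5·0.00833333° lon, +3·0.00416667° lat → SW at lon 64.5417°, lat -37.9875°.
Cell spans 0.00833333° lon × 0.00416667° lat.
south -37.98750, north -37.98333.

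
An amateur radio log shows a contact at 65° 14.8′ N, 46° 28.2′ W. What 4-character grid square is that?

GP65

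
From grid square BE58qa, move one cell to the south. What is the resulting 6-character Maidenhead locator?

Latitude subsquare a = 0; −1 → -1, wraps to 23 = x, carry into square.
Latitude square 8; −1 → 7.
The longitude characters are unchanged.

BE57qx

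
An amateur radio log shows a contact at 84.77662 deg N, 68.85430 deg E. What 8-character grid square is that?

Offset from 180°W / 90°S: lon 248.85430°, lat 174.77662°.
Field: lon ⌊248.85430/20⌋ = 12 → M; lat ⌊174.77662/10⌋ = 17 → R.
Square: lon ⌊8.85430/2⌋ = 4; lat ⌊4.77662/1⌋ = 4.
Subsquare: lon ⌊0.85430/0.0833333⌋ = 10 → k; lat ⌊0.77662/0.0416667⌋ = 18 → s.
Extended square: lon ⌊0.02097/0.00833333⌋ = 2; lat ⌊0.02662/0.00416667⌋ = 6.

MR44ks26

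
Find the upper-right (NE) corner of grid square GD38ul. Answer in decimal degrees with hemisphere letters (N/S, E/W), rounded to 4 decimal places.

Field G=6, D=3: +6·20° lon, +3·10° lat → SW at lon -60°, lat -60°.
Square 3, 8: +3·2° lon, +8·1° lat → SW at lon -54°, lat -52°.
Subsquare u=20, l=11: +20·0.0833333° lon, +11·0.0416667° lat → SW at lon -52.3333°, lat -51.5417°.
Cell spans 0.0833333° lon × 0.0416667° lat. NE corner is SW corner plus one full cell.
latitude 51.5000° S, longitude 52.2500° W.

51.5000° S, 52.2500° W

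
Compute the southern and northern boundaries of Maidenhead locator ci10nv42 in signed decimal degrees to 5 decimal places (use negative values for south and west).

-9.11667, -9.11250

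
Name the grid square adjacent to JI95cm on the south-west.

JI95bl

Longitude subsquare c = 2; −1 → 1 = b.
Latitude subsquare m = 12; −1 → 11 = l.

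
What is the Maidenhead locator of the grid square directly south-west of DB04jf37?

Longitude extended square 3; −1 → 2.
Latitude extended square 7; −1 → 6.

DB04jf26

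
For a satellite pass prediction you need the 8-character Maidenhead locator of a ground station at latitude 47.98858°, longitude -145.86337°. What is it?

BN77bx67

Offset from 180°W / 90°S: lon 34.13663°, lat 137.98858°.
Field: 34.13663/20 → 1 → B, 137.98858/10 → 13 → N; chars BN.
Square: 14.13663/2 → 7, 7.98858/1 → 7; chars 77.
Subsquare: 0.13663/0.0833333 → 1 → b, 0.98858/0.0416667 → 23 → x; chars bx.
Extended square: 0.05330/0.00833333 → 6, 0.03025/0.00416667 → 7; chars 67.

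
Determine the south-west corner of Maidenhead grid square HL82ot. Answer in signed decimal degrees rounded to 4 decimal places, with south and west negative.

Field H=7, L=11: +7·20° lon, +11·10° lat → SW at lon -40°, lat 20°.
Square 8, 2: +8·2° lon, +2·1° lat → SW at lon -24°, lat 22°.
Subsquare o=14, t=19: +14·0.0833333° lon, +19·0.0416667° lat → SW at lon -22.8333°, lat 22.7917°.
latitude 22.7917, longitude -22.8333.

22.7917, -22.8333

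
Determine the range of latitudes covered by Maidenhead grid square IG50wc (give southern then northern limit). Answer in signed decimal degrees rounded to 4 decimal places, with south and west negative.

-29.9167, -29.8750

Field I=8, G=6: +8·20° lon, +6·10° lat → SW at lon -20°, lat -30°.
Square 5, 0: +5·2° lon, +0·1° lat → SW at lon -10°, lat -30°.
Subsquare w=22, c=2: +22·0.0833333° lon, +2·0.0416667° lat → SW at lon -8.16667°, lat -29.9167°.
Cell spans 0.0833333° lon × 0.0416667° lat.
south -29.9167, north -29.8750.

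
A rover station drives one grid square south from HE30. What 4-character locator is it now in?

HD39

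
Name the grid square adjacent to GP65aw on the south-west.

Longitude subsquare a = 0; −1 → -1, wraps to 23 = x, carry into square.
Longitude square 6; −1 → 5.
Latitude subsquare w = 22; −1 → 21 = v.

GP55xv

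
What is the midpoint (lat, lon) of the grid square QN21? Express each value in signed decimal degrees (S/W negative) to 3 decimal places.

41.500, 145.000

Field Q=16, N=13: +16·20° lon, +13·10° lat → SW at lon 140°, lat 40°.
Square 2, 1: +2·2° lon, +1·1° lat → SW at lon 144°, lat 41°.
Cell spans 2° lon × 1° lat. Centre is SW corner plus half of each.
latitude 41.500, longitude 145.000.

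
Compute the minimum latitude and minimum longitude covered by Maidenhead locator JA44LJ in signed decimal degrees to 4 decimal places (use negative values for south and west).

-85.6250, 8.9167

Field J=9, A=0: +9·20° lon, +0·10° lat → SW at lon 0°, lat -90°.
Square 4, 4: +4·2° lon, +4·1° lat → SW at lon 8°, lat -86°.
Subsquare l=11, j=9: +11·0.0833333° lon, +9·0.0416667° lat → SW at lon 8.91667°, lat -85.625°.
latitude -85.6250, longitude 8.9167.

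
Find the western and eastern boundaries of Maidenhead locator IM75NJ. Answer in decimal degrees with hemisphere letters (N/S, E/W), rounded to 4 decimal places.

Field I=8, M=12: +8·20° lon, +12·10° lat → SW at lon -20°, lat 30°.
Square 7, 5: +7·2° lon, +5·1° lat → SW at lon -6°, lat 35°.
Subsquare n=13, j=9: +13·0.0833333° lon, +9·0.0416667° lat → SW at lon -4.91667°, lat 35.375°.
Cell spans 0.0833333° lon × 0.0416667° lat.
west 4.9167° W, east 4.8333° W.

4.9167° W, 4.8333° W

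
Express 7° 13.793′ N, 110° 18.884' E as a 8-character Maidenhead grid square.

Add 180° to longitude and 90° to latitude: 290.31473, 97.22988.
Field: 290.31473/20 → 14 → O, 97.22988/10 → 9 → J; chars OJ.
Square: 10.31473/2 → 5, 7.22988/1 → 7; chars 57.
Subsquare: 0.31473/0.0833333 → 3 → d, 0.22988/0.0416667 → 5 → f; chars df.
Extended square: 0.06473/0.00833333 → 7, 0.02155/0.00416667 → 5; chars 75.

OJ57df75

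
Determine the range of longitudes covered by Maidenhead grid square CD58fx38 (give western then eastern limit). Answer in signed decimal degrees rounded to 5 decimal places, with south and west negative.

-129.55833, -129.55000

Field C=2, D=3: +2·20° lon, +3·10° lat → SW at lon -140°, lat -60°.
Square 5, 8: +5·2° lon, +8·1° lat → SW at lon -130°, lat -52°.
Subsquare f=5, x=23: +5·0.0833333° lon, +23·0.0416667° lat → SW at lon -129.583°, lat -51.0417°.
Extended square 3, 8: +3·0.00833333° lon, +8·0.00416667° lat → SW at lon -129.558°, lat -51.0083°.
Cell spans 0.00833333° lon × 0.00416667° lat.
west -129.55833, east -129.55000.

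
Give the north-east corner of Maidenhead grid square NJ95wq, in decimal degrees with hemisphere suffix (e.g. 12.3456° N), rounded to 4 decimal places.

5.7083° N, 99.9167° E

Field N=13, J=9: +13·20° lon, +9·10° lat → SW at lon 80°, lat 0°.
Square 9, 5: +9·2° lon, +5·1° lat → SW at lon 98°, lat 5°.
Subsquare w=22, q=16: +22·0.0833333° lon, +16·0.0416667° lat → SW at lon 99.8333°, lat 5.66667°.
Cell spans 0.0833333° lon × 0.0416667° lat. NE corner is SW corner plus one full cell.
latitude 5.7083° N, longitude 99.9167° E.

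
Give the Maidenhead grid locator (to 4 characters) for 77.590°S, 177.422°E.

Add 180° to longitude and 90° to latitude: 357.42, 12.41.
Field: 357.42/20 → 17 → R, 12.41/10 → 1 → B; chars RB.
Square: 17.42/2 → 8, 2.41/1 → 2; chars 82.

RB82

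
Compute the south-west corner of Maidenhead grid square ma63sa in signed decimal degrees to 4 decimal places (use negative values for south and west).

-87.0000, 73.5000

Field M=12, A=0: +12·20° lon, +0·10° lat → SW at lon 60°, lat -90°.
Square 6, 3: +6·2° lon, +3·1° lat → SW at lon 72°, lat -87°.
Subsquare s=18, a=0: +18·0.0833333° lon, +0·0.0416667° lat → SW at lon 73.5°, lat -87°.
latitude -87.0000, longitude 73.5000.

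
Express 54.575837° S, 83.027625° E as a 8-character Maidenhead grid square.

ND15mk31

Offset from 180°W / 90°S: lon 263.02763°, lat 35.42416°.
Field: 263.02763/20 → 13 → N, 35.42416/10 → 3 → D; chars ND.
Square: 3.02763/2 → 1, 5.42416/1 → 5; chars 15.
Subsquare: 1.02763/0.0833333 → 12 → m, 0.42416/0.0416667 → 10 → k; chars mk.
Extended square: 0.02763/0.00833333 → 3, 0.00750/0.00416667 → 1; chars 31.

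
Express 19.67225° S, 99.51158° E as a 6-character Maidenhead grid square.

Shift to the Maidenhead origin (180°W, 90°S): lon 279.5116, lat 70.3278.
Field: lon ⌊279.5116/20⌋ = 13 → N; lat ⌊70.3278/10⌋ = 7 → H.
Square: lon ⌊19.5116/2⌋ = 9; lat ⌊0.3278/1⌋ = 0.
Subsquare: lon ⌊1.5116/0.0833333⌋ = 18 → s; lat ⌊0.3278/0.0416667⌋ = 7 → h.

NH90sh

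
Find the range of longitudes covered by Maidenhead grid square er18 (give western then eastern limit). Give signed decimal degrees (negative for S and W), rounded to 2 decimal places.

-98.00, -96.00

Field E=4, R=17: +4·20° lon, +17·10° lat → SW at lon -100°, lat 80°.
Square 1, 8: +1·2° lon, +8·1° lat → SW at lon -98°, lat 88°.
Cell spans 2° lon × 1° lat.
west -98.00, east -96.00.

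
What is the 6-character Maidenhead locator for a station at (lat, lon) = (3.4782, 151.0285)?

QJ53ml

Shift to the Maidenhead origin (180°W, 90°S): lon 331.0285, lat 93.4782.
Field: 331.0285/20 → 16 → Q, 93.4782/10 → 9 → J; chars QJ.
Square: 11.0285/2 → 5, 3.4782/1 → 3; chars 53.
Subsquare: 1.0285/0.0833333 → 12 → m, 0.4782/0.0416667 → 11 → l; chars ml.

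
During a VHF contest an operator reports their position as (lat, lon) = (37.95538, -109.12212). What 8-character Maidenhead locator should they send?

DM57kw59

Shift to the Maidenhead origin (180°W, 90°S): lon 70.87788, lat 127.95538.
Field (20°×10°, letters A–R): 70.87788/20 → 3 → D, 127.95538/10 → 12 → M; chars DM.
Square (2°×1°, digits 0–9): 10.87788/2 → 5, 7.95538/1 → 7; chars 57.
Subsquare (5′×2.5′, letters a–x): 0.87788/0.0833333 → 10 → k, 0.95538/0.0416667 → 22 → w; chars kw.
Extended square (30″×15″, digits 0–9): 0.04455/0.00833333 → 5, 0.03871/0.00416667 → 9; chars 59.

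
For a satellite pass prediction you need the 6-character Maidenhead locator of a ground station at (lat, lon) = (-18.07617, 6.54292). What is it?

JH31gw

Offset from 180°W / 90°S: lon 186.5429°, lat 71.9238°.
Field: lon ⌊186.5429/20⌋ = 9 → J; lat ⌊71.9238/10⌋ = 7 → H.
Square: lon ⌊6.5429/2⌋ = 3; lat ⌊1.9238/1⌋ = 1.
Subsquare: lon ⌊0.5429/0.0833333⌋ = 6 → g; lat ⌊0.9238/0.0416667⌋ = 22 → w.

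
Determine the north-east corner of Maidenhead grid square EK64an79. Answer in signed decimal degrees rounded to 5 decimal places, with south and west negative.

Field E=4, K=10: +4·20° lon, +10·10° lat → SW at lon -100°, lat 10°.
Square 6, 4: +6·2° lon, +4·1° lat → SW at lon -88°, lat 14°.
Subsquare a=0, n=13: +0·0.0833333° lon, +13·0.0416667° lat → SW at lon -88°, lat 14.5417°.
Extended square 7, 9: +7·0.00833333° lon, +9·0.00416667° lat → SW at lon -87.9417°, lat 14.5792°.
Cell spans 0.00833333° lon × 0.00416667° lat. NE corner is SW corner plus one full cell.
latitude 14.58333, longitude -87.93333.

14.58333, -87.93333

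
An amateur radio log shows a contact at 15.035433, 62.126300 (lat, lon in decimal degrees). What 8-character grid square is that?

MK15ba58

Add 180° to longitude and 90° to latitude: 242.12630, 105.03543.
Field: 242.12630/20 → 12 → M, 105.03543/10 → 10 → K; chars MK.
Square: 2.12630/2 → 1, 5.03543/1 → 5; chars 15.
Subsquare: 0.12630/0.0833333 → 1 → b, 0.03543/0.0416667 → 0 → a; chars ba.
Extended square: 0.04297/0.00833333 → 5, 0.03543/0.00416667 → 8; chars 58.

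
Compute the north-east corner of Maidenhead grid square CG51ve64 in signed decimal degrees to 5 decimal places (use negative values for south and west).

-28.81250, -128.19167

Field C=2, G=6: +2·20° lon, +6·10° lat → SW at lon -140°, lat -30°.
Square 5, 1: +5·2° lon, +1·1° lat → SW at lon -130°, lat -29°.
Subsquare v=21, e=4: +21·0.0833333° lon, +4·0.0416667° lat → SW at lon -128.25°, lat -28.8333°.
Extended square 6, 4: +6·0.00833333° lon, +4·0.00416667° lat → SW at lon -128.2°, lat -28.8167°.
Cell spans 0.00833333° lon × 0.00416667° lat. NE corner is SW corner plus one full cell.
latitude -28.81250, longitude -128.19167.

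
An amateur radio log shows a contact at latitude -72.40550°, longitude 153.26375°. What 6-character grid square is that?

Add 180° to longitude and 90° to latitude: 333.2637, 17.5945.
Field (20°×10°, letters A–R): 333.2637/20 → 16 → Q, 17.5945/10 → 1 → B; chars QB.
Square (2°×1°, digits 0–9): 13.2637/2 → 6, 7.5945/1 → 7; chars 67.
Subsquare (5′×2.5′, letters a–x): 1.2637/0.0833333 → 15 → p, 0.5945/0.0416667 → 14 → o; chars po.

QB67po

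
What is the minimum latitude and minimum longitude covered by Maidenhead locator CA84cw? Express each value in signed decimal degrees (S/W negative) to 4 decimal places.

Field C=2, A=0: +2·20° lon, +0·10° lat → SW at lon -140°, lat -90°.
Square 8, 4: +8·2° lon, +4·1° lat → SW at lon -124°, lat -86°.
Subsquare c=2, w=22: +2·0.0833333° lon, +22·0.0416667° lat → SW at lon -123.833°, lat -85.0833°.
latitude -85.0833, longitude -123.8333.

-85.0833, -123.8333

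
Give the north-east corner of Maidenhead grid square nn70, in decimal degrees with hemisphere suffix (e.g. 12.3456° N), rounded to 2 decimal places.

Field N=13, N=13: +13·20° lon, +13·10° lat → SW at lon 80°, lat 40°.
Square 7, 0: +7·2° lon, +0·1° lat → SW at lon 94°, lat 40°.
Cell spans 2° lon × 1° lat. NE corner is SW corner plus one full cell.
latitude 41.00° N, longitude 96.00° E.

41.00° N, 96.00° E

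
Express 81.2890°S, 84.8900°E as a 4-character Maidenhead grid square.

NA28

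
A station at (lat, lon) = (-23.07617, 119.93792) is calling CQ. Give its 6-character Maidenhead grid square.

OG96xw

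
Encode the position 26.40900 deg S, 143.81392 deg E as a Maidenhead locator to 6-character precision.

QG13vo

Offset from 180°W / 90°S: lon 323.8139°, lat 63.5910°.
Field: lon ⌊323.8139/20⌋ = 16 → Q; lat ⌊63.5910/10⌋ = 6 → G.
Square: lon ⌊3.8139/2⌋ = 1; lat ⌊3.5910/1⌋ = 3.
Subsquare: lon ⌊1.8139/0.0833333⌋ = 21 → v; lat ⌊0.5910/0.0416667⌋ = 14 → o.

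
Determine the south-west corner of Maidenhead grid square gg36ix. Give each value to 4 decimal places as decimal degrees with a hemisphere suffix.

23.0417° S, 53.3333° W

Field G=6, G=6: +6·20° lon, +6·10° lat → SW at lon -60°, lat -30°.
Square 3, 6: +3·2° lon, +6·1° lat → SW at lon -54°, lat -24°.
Subsquare i=8, x=23: +8·0.0833333° lon, +23·0.0416667° lat → SW at lon -53.3333°, lat -23.0417°.
latitude 23.0417° S, longitude 53.3333° W.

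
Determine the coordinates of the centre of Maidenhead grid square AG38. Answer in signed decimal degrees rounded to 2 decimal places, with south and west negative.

-21.50, -173.00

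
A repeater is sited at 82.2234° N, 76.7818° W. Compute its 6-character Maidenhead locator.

Offset from 180°W / 90°S: lon 103.2182°, lat 172.2234°.
Field: lon ⌊103.2182/20⌋ = 5 → F; lat ⌊172.2234/10⌋ = 17 → R.
Square: lon ⌊3.2182/2⌋ = 1; lat ⌊2.2234/1⌋ = 2.
Subsquare: lon ⌊1.2182/0.0833333⌋ = 14 → o; lat ⌊0.2234/0.0416667⌋ = 5 → f.

FR12of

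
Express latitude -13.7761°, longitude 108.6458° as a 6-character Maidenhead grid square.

OH46hf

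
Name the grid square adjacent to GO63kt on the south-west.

GO63js

Longitude subsquare k = 10; −1 → 9 = j.
Latitude subsquare t = 19; −1 → 18 = s.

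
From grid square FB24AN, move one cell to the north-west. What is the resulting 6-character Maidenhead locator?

Longitude subsquare a = 0; −1 → -1, wraps to 23 = x, carry into square.
Longitude square 2; −1 → 1.
Latitude subsquare n = 13; +1 → 14 = o.

FB14xo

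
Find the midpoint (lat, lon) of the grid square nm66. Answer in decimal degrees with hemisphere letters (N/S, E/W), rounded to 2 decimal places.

36.50° N, 93.00° E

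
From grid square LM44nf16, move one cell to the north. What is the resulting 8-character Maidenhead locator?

LM44nf17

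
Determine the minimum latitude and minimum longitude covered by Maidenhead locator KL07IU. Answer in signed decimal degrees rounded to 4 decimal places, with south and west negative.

27.8333, 20.6667

Field K=10, L=11: +10·20° lon, +11·10° lat → SW at lon 20°, lat 20°.
Square 0, 7: +0·2° lon, +7·1° lat → SW at lon 20°, lat 27°.
Subsquare i=8, u=20: +8·0.0833333° lon, +20·0.0416667° lat → SW at lon 20.6667°, lat 27.8333°.
latitude 27.8333, longitude 20.6667.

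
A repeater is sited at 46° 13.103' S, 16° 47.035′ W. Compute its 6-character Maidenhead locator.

IE13os

Add 180° to longitude and 90° to latitude: 163.2161, 43.7816.
Field: lon ⌊163.2161/20⌋ = 8 → I; lat ⌊43.7816/10⌋ = 4 → E.
Square: lon ⌊3.2161/2⌋ = 1; lat ⌊3.7816/1⌋ = 3.
Subsquare: lon ⌊1.2161/0.0833333⌋ = 14 → o; lat ⌊0.7816/0.0416667⌋ = 18 → s.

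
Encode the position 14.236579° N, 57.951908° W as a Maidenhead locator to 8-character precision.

Offset from 180°W / 90°S: lon 122.04809°, lat 104.23658°.
Field: 122.04809/20 → 6 → G, 104.23658/10 → 10 → K; chars GK.
Square: 2.04809/2 → 1, 4.23658/1 → 4; chars 14.
Subsquare: 0.04809/0.0833333 → 0 → a, 0.23658/0.0416667 → 5 → f; chars af.
Extended square: 0.04809/0.00833333 → 5, 0.02825/0.00416667 → 6; chars 56.

GK14af56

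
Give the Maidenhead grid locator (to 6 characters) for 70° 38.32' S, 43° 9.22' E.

LB19ni

Add 180° to longitude and 90° to latitude: 223.1537, 19.3613.
Field: lon ⌊223.1537/20⌋ = 11 → L; lat ⌊19.3613/10⌋ = 1 → B.
Square: lon ⌊3.1537/2⌋ = 1; lat ⌊9.3613/1⌋ = 9.
Subsquare: lon ⌊1.1537/0.0833333⌋ = 13 → n; lat ⌊0.3613/0.0416667⌋ = 8 → i.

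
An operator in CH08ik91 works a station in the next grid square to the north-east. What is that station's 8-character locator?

CH08jk02

Longitude extended square 9; +1 → 10, wraps to 0, carry into subsquare.
Longitude subsquare i = 8; +1 → 9 = j.
Latitude extended square 1; +1 → 2.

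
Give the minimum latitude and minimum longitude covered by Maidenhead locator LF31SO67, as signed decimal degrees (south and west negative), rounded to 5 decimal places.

-38.38750, 47.55000

Field L=11, F=5: +11·20° lon, +5·10° lat → SW at lon 40°, lat -40°.
Square 3, 1: +3·2° lon, +1·1° lat → SW at lon 46°, lat -39°.
Subsquare s=18, o=14: +18·0.0833333° lon, +14·0.0416667° lat → SW at lon 47.5°, lat -38.4167°.
Extended square 6, 7: +6·0.00833333° lon, +7·0.00416667° lat → SW at lon 47.55°, lat -38.3875°.
latitude -38.38750, longitude 47.55000.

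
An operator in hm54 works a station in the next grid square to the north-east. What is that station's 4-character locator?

Longitude square 5; +1 → 6.
Latitude square 4; +1 → 5.

HM65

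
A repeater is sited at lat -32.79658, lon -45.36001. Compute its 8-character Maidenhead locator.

GF77he68

Shift to the Maidenhead origin (180°W, 90°S): lon 134.63999, lat 57.20342.
Field: 134.63999/20 → 6 → G, 57.20342/10 → 5 → F; chars GF.
Square: 14.63999/2 → 7, 7.20342/1 → 7; chars 77.
Subsquare: 0.63999/0.0833333 → 7 → h, 0.20342/0.0416667 → 4 → e; chars he.
Extended square: 0.05666/0.00833333 → 6, 0.03675/0.00416667 → 8; chars 68.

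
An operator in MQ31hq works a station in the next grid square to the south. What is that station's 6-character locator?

Latitude subsquare q = 16; −1 → 15 = p.
The longitude characters are unchanged.

MQ31hp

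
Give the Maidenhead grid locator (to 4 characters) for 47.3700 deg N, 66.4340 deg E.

MN37

Offset from 180°W / 90°S: lon 246.43°, lat 137.37°.
Field (20°×10°, letters A–R): 246.43/20 → 12 → M, 137.37/10 → 13 → N; chars MN.
Square (2°×1°, digits 0–9): 6.43/2 → 3, 7.37/1 → 7; chars 37.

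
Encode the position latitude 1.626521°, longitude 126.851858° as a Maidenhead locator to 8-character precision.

Add 180° to longitude and 90° to latitude: 306.85186, 91.62652.
Field: lon ⌊306.85186/20⌋ = 15 → P; lat ⌊91.62652/10⌋ = 9 → J.
Square: lon ⌊6.85186/2⌋ = 3; lat ⌊1.62652/1⌋ = 1.
Subsquare: lon ⌊0.85186/0.0833333⌋ = 10 → k; lat ⌊0.62652/0.0416667⌋ = 15 → p.
Extended square: lon ⌊0.01852/0.00833333⌋ = 2; lat ⌊0.00152/0.00416667⌋ = 0.

PJ31kp20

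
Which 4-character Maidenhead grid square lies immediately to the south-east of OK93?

Longitude square 9; +1 → 10, wraps to 0, carry into field.
Longitude field O = 14; +1 → 15 = P.
Latitude square 3; −1 → 2.

PK02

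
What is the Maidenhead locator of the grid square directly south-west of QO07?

Longitude square 0; −1 → -1, wraps to 9, carry into field.
Longitude field Q = 16; −1 → 15 = P.
Latitude square 7; −1 → 6.

PO96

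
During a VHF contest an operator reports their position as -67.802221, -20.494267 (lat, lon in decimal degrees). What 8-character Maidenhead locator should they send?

Offset from 180°W / 90°S: lon 159.50573°, lat 22.19778°.
Field: lon ⌊159.50573/20⌋ = 7 → H; lat ⌊22.19778/10⌋ = 2 → C.
Square: lon ⌊19.50573/2⌋ = 9; lat ⌊2.19778/1⌋ = 2.
Subsquare: lon ⌊1.50573/0.0833333⌋ = 18 → s; lat ⌊0.19778/0.0416667⌋ = 4 → e.
Extended square: lon ⌊0.00573/0.00833333⌋ = 0; lat ⌊0.03111/0.00416667⌋ = 7.

HC92se07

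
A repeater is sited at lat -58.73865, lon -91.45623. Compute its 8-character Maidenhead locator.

Shift to the Maidenhead origin (180°W, 90°S): lon 88.54377, lat 31.26135.
Field: 88.54377/20 → 4 → E, 31.26135/10 → 3 → D; chars ED.
Square: 8.54377/2 → 4, 1.26135/1 → 1; chars 41.
Subsquare: 0.54377/0.0833333 → 6 → g, 0.26135/0.0416667 → 6 → g; chars gg.
Extended square: 0.04377/0.00833333 → 5, 0.01135/0.00416667 → 2; chars 52.

ED41gg52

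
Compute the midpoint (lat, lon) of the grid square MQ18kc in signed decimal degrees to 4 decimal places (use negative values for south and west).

78.1042, 62.8750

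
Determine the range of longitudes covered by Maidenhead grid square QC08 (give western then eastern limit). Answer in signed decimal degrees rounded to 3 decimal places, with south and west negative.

140.000, 142.000

Field Q=16, C=2: +16·20° lon, +2·10° lat → SW at lon 140°, lat -70°.
Square 0, 8: +0·2° lon, +8·1° lat → SW at lon 140°, lat -62°.
Cell spans 2° lon × 1° lat.
west 140.000, east 142.000.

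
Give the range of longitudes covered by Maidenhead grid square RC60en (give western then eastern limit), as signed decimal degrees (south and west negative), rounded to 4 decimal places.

172.3333, 172.4167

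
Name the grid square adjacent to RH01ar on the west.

Longitude subsquare a = 0; −1 → -1, wraps to 23 = x, carry into square.
Longitude square 0; −1 → -1, wraps to 9, carry into field.
Longitude field R = 17; −1 → 16 = Q.
The latitude characters are unchanged.

QH91xr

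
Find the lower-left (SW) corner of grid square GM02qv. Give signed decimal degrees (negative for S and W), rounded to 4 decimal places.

32.8750, -58.6667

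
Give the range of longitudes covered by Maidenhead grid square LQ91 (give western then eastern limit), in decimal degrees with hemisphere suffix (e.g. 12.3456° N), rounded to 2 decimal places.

Field L=11, Q=16: +11·20° lon, +16·10° lat → SW at lon 40°, lat 70°.
Square 9, 1: +9·2° lon, +1·1° lat → SW at lon 58°, lat 71°.
Cell spans 2° lon × 1° lat.
west 58.00° E, east 60.00° E.

58.00° E, 60.00° E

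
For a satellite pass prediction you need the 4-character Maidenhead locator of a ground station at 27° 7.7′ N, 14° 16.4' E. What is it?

JL77

Shift to the Maidenhead origin (180°W, 90°S): lon 194.27, lat 117.13.
Field: 194.27/20 → 9 → J, 117.13/10 → 11 → L; chars JL.
Square: 14.27/2 → 7, 7.13/1 → 7; chars 77.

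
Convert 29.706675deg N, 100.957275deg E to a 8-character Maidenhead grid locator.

OL09lq49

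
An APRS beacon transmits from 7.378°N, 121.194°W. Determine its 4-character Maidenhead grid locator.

CJ97

Offset from 180°W / 90°S: lon 58.81°, lat 97.38°.
Field (20°×10°, letters A–R): 58.81/20 → 2 → C, 97.38/10 → 9 → J; chars CJ.
Square (2°×1°, digits 0–9): 18.81/2 → 9, 7.38/1 → 7; chars 97.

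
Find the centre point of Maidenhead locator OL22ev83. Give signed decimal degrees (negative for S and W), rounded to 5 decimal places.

Field O=14, L=11: +14·20° lon, +11·10° lat → SW at lon 100°, lat 20°.
Square 2, 2: +2·2° lon, +2·1° lat → SW at lon 104°, lat 22°.
Subsquare e=4, v=21: +4·0.0833333° lon, +21·0.0416667° lat → SW at lon 104.333°, lat 22.875°.
Extended square 8, 3: +8·0.00833333° lon, +3·0.00416667° lat → SW at lon 104.4°, lat 22.8875°.
Cell spans 0.00833333° lon × 0.00416667° lat. Centre is SW corner plus half of each.
latitude 22.88958, longitude 104.40417.

22.88958, 104.40417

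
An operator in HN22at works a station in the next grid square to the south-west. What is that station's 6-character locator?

Longitude subsquare a = 0; −1 → -1, wraps to 23 = x, carry into square.
Longitude square 2; −1 → 1.
Latitude subsquare t = 19; −1 → 18 = s.

HN12xs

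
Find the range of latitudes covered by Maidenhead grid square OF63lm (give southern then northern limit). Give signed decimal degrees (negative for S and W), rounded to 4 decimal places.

-36.5000, -36.4583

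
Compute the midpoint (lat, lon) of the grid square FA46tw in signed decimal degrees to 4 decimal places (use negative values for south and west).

Field F=5, A=0: +5·20° lon, +0·10° lat → SW at lon -80°, lat -90°.
Square 4, 6: +4·2° lon, +6·1° lat → SW at lon -72°, lat -84°.
Subsquare t=19, w=22: +19·0.0833333° lon, +22·0.0416667° lat → SW at lon -70.4167°, lat -83.0833°.
Cell spans 0.0833333° lon × 0.0416667° lat. Centre is SW corner plus half of each.
latitude -83.0625, longitude -70.3750.

-83.0625, -70.3750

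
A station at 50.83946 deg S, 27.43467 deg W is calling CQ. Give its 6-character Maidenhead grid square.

HD69gd

Shift to the Maidenhead origin (180°W, 90°S): lon 152.5653, lat 39.1605.
Field: lon ⌊152.5653/20⌋ = 7 → H; lat ⌊39.1605/10⌋ = 3 → D.
Square: lon ⌊12.5653/2⌋ = 6; lat ⌊9.1605/1⌋ = 9.
Subsquare: lon ⌊0.5653/0.0833333⌋ = 6 → g; lat ⌊0.1605/0.0416667⌋ = 3 → d.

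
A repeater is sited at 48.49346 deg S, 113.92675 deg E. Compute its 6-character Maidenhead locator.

Offset from 180°W / 90°S: lon 293.9267°, lat 41.5065°.
Field: lon ⌊293.9267/20⌋ = 14 → O; lat ⌊41.5065/10⌋ = 4 → E.
Square: lon ⌊13.9267/2⌋ = 6; lat ⌊1.5065/1⌋ = 1.
Subsquare: lon ⌊1.9267/0.0833333⌋ = 23 → x; lat ⌊0.5065/0.0416667⌋ = 12 → m.

OE61xm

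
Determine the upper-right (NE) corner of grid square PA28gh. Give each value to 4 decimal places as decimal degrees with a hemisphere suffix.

Field P=15, A=0: +15·20° lon, +0·10° lat → SW at lon 120°, lat -90°.
Square 2, 8: +2·2° lon, +8·1° lat → SW at lon 124°, lat -82°.
Subsquare g=6, h=7: +6·0.0833333° lon, +7·0.0416667° lat → SW at lon 124.5°, lat -81.7083°.
Cell spans 0.0833333° lon × 0.0416667° lat. NE corner is SW corner plus one full cell.
latitude 81.6667° S, longitude 124.5833° E.

81.6667° S, 124.5833° E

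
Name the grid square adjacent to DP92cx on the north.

DP93ca

Latitude subsquare x = 23; +1 → 24, wraps to 0 = a, carry into square.
Latitude square 2; +1 → 3.
The longitude characters are unchanged.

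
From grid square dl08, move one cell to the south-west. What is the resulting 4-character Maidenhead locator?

Longitude square 0; −1 → -1, wraps to 9, carry into field.
Longitude field D = 3; −1 → 2 = C.
Latitude square 8; −1 → 7.

CL97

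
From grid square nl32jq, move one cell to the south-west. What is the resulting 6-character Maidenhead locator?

NL32ip

Longitude subsquare j = 9; −1 → 8 = i.
Latitude subsquare q = 16; −1 → 15 = p.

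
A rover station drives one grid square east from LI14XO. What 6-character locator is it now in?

LI24ao

Longitude subsquare x = 23; +1 → 24, wraps to 0 = a, carry into square.
Longitude square 1; +1 → 2.
The latitude characters are unchanged.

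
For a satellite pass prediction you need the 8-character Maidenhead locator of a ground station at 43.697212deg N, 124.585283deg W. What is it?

Shift to the Maidenhead origin (180°W, 90°S): lon 55.41472, lat 133.69721.
Field: lon ⌊55.41472/20⌋ = 2 → C; lat ⌊133.69721/10⌋ = 13 → N.
Square: lon ⌊15.41472/2⌋ = 7; lat ⌊3.69721/1⌋ = 3.
Subsquare: lon ⌊1.41472/0.0833333⌋ = 16 → q; lat ⌊0.69721/0.0416667⌋ = 16 → q.
Extended square: lon ⌊0.08138/0.00833333⌋ = 9; lat ⌊0.03055/0.00416667⌋ = 7.

CN73qq97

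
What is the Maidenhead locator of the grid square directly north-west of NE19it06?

Longitude extended square 0; −1 → -1, wraps to 9, carry into subsquare.
Longitude subsquare i = 8; −1 → 7 = h.
Latitude extended square 6; +1 → 7.

NE19ht97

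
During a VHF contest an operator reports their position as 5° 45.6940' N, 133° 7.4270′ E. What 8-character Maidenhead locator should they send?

Shift to the Maidenhead origin (180°W, 90°S): lon 313.12378, lat 95.76157.
Field (20°×10°, letters A–R): lon ⌊313.12378/20⌋ = 15 → P; lat ⌊95.76157/10⌋ = 9 → J.
Square (2°×1°, digits 0–9): lon ⌊13.12378/2⌋ = 6; lat ⌊5.76157/1⌋ = 5.
Subsquare (5′×2.5′, letters a–x): lon ⌊1.12378/0.0833333⌋ = 13 → n; lat ⌊0.76157/0.0416667⌋ = 18 → s.
Extended square (30″×15″, digits 0–9): lon ⌊0.04045/0.00833333⌋ = 4; lat ⌊0.01157/0.00416667⌋ = 2.

PJ65ns42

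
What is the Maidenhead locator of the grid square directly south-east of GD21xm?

GD31al

Longitude subsquare x = 23; +1 → 24, wraps to 0 = a, carry into square.
Longitude square 2; +1 → 3.
Latitude subsquare m = 12; −1 → 11 = l.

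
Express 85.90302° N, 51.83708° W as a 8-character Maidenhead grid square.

Offset from 180°W / 90°S: lon 128.16292°, lat 175.90302°.
Field: 128.16292/20 → 6 → G, 175.90302/10 → 17 → R; chars GR.
Square: 8.16292/2 → 4, 5.90302/1 → 5; chars 45.
Subsquare: 0.16292/0.0833333 → 1 → b, 0.90302/0.0416667 → 21 → v; chars bv.
Extended square: 0.07959/0.00833333 → 9, 0.02802/0.00416667 → 6; chars 96.

GR45bv96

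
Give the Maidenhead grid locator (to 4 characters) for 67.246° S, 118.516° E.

OC92

Shift to the Maidenhead origin (180°W, 90°S): lon 298.52, lat 22.75.
Field (20°×10°, letters A–R): 298.52/20 → 14 → O, 22.75/10 → 2 → C; chars OC.
Square (2°×1°, digits 0–9): 18.52/2 → 9, 2.75/1 → 2; chars 92.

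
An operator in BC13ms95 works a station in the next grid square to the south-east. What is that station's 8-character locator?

BC13ns04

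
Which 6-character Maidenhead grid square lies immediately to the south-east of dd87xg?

Longitude subsquare x = 23; +1 → 24, wraps to 0 = a, carry into square.
Longitude square 8; +1 → 9.
Latitude subsquare g = 6; −1 → 5 = f.

DD97af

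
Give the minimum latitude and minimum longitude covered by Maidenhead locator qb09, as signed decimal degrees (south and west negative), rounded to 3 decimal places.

Field Q=16, B=1: +16·20° lon, +1·10° lat → SW at lon 140°, lat -80°.
Square 0, 9: +0·2° lon, +9·1° lat → SW at lon 140°, lat -71°.
latitude -71.000, longitude 140.000.

-71.000, 140.000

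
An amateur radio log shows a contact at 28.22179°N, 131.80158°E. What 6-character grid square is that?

PL58vf

Shift to the Maidenhead origin (180°W, 90°S): lon 311.8016, lat 118.2218.
Field: 311.8016/20 → 15 → P, 118.2218/10 → 11 → L; chars PL.
Square: 11.8016/2 → 5, 8.2218/1 → 8; chars 58.
Subsquare: 1.8016/0.0833333 → 21 → v, 0.2218/0.0416667 → 5 → f; chars vf.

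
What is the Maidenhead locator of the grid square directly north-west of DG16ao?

DG06xp

Longitude subsquare a = 0; −1 → -1, wraps to 23 = x, carry into square.
Longitude square 1; −1 → 0.
Latitude subsquare o = 14; +1 → 15 = p.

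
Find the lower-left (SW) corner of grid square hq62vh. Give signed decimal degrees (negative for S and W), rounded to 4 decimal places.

72.2917, -26.2500

Field H=7, Q=16: +7·20° lon, +16·10° lat → SW at lon -40°, lat 70°.
Square 6, 2: +6·2° lon, +2·1° lat → SW at lon -28°, lat 72°.
Subsquare v=21, h=7: +21·0.0833333° lon, +7·0.0416667° lat → SW at lon -26.25°, lat 72.2917°.
latitude 72.2917, longitude -26.2500.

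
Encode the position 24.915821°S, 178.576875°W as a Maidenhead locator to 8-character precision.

AG05rc00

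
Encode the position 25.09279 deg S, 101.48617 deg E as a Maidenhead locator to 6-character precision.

OG04rv

Add 180° to longitude and 90° to latitude: 281.4862, 64.9072.
Field: 281.4862/20 → 14 → O, 64.9072/10 → 6 → G; chars OG.
Square: 1.4862/2 → 0, 4.9072/1 → 4; chars 04.
Subsquare: 1.4862/0.0833333 → 17 → r, 0.9072/0.0416667 → 21 → v; chars rv.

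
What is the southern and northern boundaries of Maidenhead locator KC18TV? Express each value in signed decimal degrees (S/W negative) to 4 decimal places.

-61.1250, -61.0833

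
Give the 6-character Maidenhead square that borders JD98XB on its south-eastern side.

Longitude subsquare x = 23; +1 → 24, wraps to 0 = a, carry into square.
Longitude square 9; +1 → 10, wraps to 0, carry into field.
Longitude field J = 9; +1 → 10 = K.
Latitude subsquare b = 1; −1 → 0 = a.

KD08aa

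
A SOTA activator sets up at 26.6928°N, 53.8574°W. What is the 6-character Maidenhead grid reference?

GL36bq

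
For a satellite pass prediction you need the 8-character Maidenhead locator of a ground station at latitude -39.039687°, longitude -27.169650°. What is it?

Offset from 180°W / 90°S: lon 152.83035°, lat 50.96031°.
Field: lon ⌊152.83035/20⌋ = 7 → H; lat ⌊50.96031/10⌋ = 5 → F.
Square: lon ⌊12.83035/2⌋ = 6; lat ⌊0.96031/1⌋ = 0.
Subsquare: lon ⌊0.83035/0.0833333⌋ = 9 → j; lat ⌊0.96031/0.0416667⌋ = 23 → x.
Extended square: lon ⌊0.08035/0.00833333⌋ = 9; lat ⌊0.00198/0.00416667⌋ = 0.

HF60jx90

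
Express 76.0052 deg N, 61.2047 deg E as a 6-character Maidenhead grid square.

Offset from 180°W / 90°S: lon 241.2047°, lat 166.0052°.
Field: 241.2047/20 → 12 → M, 166.0052/10 → 16 → Q; chars MQ.
Square: 1.2047/2 → 0, 6.0052/1 → 6; chars 06.
Subsquare: 1.2047/0.0833333 → 14 → o, 0.0052/0.0416667 → 0 → a; chars oa.

MQ06oa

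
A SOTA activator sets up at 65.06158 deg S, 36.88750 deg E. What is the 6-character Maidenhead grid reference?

Shift to the Maidenhead origin (180°W, 90°S): lon 216.8875, lat 24.9384.
Field: 216.8875/20 → 10 → K, 24.9384/10 → 2 → C; chars KC.
Square: 16.8875/2 → 8, 4.9384/1 → 4; chars 84.
Subsquare: 0.8875/0.0833333 → 10 → k, 0.9384/0.0416667 → 22 → w; chars kw.

KC84kw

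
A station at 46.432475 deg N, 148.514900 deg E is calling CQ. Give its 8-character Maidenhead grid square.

QN46gk13

Add 180° to longitude and 90° to latitude: 328.51490, 136.43248.
Field (20°×10°, letters A–R): 328.51490/20 → 16 → Q, 136.43248/10 → 13 → N; chars QN.
Square (2°×1°, digits 0–9): 8.51490/2 → 4, 6.43248/1 → 6; chars 46.
Subsquare (5′×2.5′, letters a–x): 0.51490/0.0833333 → 6 → g, 0.43248/0.0416667 → 10 → k; chars gk.
Extended square (30″×15″, digits 0–9): 0.01490/0.00833333 → 1, 0.01581/0.00416667 → 3; chars 13.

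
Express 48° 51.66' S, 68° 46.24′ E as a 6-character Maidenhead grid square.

Offset from 180°W / 90°S: lon 248.7707°, lat 41.1390°.
Field: lon ⌊248.7707/20⌋ = 12 → M; lat ⌊41.1390/10⌋ = 4 → E.
Square: lon ⌊8.7707/2⌋ = 4; lat ⌊1.1390/1⌋ = 1.
Subsquare: lon ⌊0.7707/0.0833333⌋ = 9 → j; lat ⌊0.1390/0.0416667⌋ = 3 → d.

ME41jd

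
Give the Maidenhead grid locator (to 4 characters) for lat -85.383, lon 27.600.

KA34

Shift to the Maidenhead origin (180°W, 90°S): lon 207.60, lat 4.62.
Field: lon ⌊207.60/20⌋ = 10 → K; lat ⌊4.62/10⌋ = 0 → A.
Square: lon ⌊7.60/2⌋ = 3; lat ⌊4.62/1⌋ = 4.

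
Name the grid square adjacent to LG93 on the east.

Longitude square 9; +1 → 10, wraps to 0, carry into field.
Longitude field L = 11; +1 → 12 = M.
The latitude characters are unchanged.

MG03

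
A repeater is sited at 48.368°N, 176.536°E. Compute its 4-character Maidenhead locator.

Shift to the Maidenhead origin (180°W, 90°S): lon 356.54, lat 138.37.
Field: lon ⌊356.54/20⌋ = 17 → R; lat ⌊138.37/10⌋ = 13 → N.
Square: lon ⌊16.54/2⌋ = 8; lat ⌊8.37/1⌋ = 8.

RN88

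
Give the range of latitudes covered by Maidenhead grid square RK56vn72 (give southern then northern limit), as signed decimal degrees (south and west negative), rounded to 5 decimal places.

16.55000, 16.55417

Field R=17, K=10: +17·20° lon, +10·10° lat → SW at lon 160°, lat 10°.
Square 5, 6: +5·2° lon, +6·1° lat → SW at lon 170°, lat 16°.
Subsquare v=21, n=13: +21·0.0833333° lon, +13·0.0416667° lat → SW at lon 171.75°, lat 16.5417°.
Extended square 7, 2: +7·0.00833333° lon, +2·0.00416667° lat → SW at lon 171.808°, lat 16.55°.
Cell spans 0.00833333° lon × 0.00416667° lat.
south 16.55000, north 16.55417.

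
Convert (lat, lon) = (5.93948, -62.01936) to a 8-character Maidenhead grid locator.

Shift to the Maidenhead origin (180°W, 90°S): lon 117.98064, lat 95.93948.
Field: lon ⌊117.98064/20⌋ = 5 → F; lat ⌊95.93948/10⌋ = 9 → J.
Square: lon ⌊17.98064/2⌋ = 8; lat ⌊5.93948/1⌋ = 5.
Subsquare: lon ⌊1.98064/0.0833333⌋ = 23 → x; lat ⌊0.93948/0.0416667⌋ = 22 → w.
Extended square: lon ⌊0.06397/0.00833333⌋ = 7; lat ⌊0.02281/0.00416667⌋ = 5.

FJ85xw75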